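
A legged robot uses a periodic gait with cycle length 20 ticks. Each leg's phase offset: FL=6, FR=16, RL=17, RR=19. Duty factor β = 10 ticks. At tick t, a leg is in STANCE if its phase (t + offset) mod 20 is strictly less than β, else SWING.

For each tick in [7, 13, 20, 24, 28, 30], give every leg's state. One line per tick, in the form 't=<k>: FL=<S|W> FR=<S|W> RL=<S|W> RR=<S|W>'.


t=7: phase=(13,3,4,6) vs β=10 → FL=W FR=S RL=S RR=S
t=13: phase=(19,9,10,12) vs β=10 → FL=W FR=S RL=W RR=W
t=20: phase=(6,16,17,19) vs β=10 → FL=S FR=W RL=W RR=W
t=24: phase=(10,0,1,3) vs β=10 → FL=W FR=S RL=S RR=S
t=28: phase=(14,4,5,7) vs β=10 → FL=W FR=S RL=S RR=S
t=30: phase=(16,6,7,9) vs β=10 → FL=W FR=S RL=S RR=S

t=7: FL=W FR=S RL=S RR=S
t=13: FL=W FR=S RL=W RR=W
t=20: FL=S FR=W RL=W RR=W
t=24: FL=W FR=S RL=S RR=S
t=28: FL=W FR=S RL=S RR=S
t=30: FL=W FR=S RL=S RR=S


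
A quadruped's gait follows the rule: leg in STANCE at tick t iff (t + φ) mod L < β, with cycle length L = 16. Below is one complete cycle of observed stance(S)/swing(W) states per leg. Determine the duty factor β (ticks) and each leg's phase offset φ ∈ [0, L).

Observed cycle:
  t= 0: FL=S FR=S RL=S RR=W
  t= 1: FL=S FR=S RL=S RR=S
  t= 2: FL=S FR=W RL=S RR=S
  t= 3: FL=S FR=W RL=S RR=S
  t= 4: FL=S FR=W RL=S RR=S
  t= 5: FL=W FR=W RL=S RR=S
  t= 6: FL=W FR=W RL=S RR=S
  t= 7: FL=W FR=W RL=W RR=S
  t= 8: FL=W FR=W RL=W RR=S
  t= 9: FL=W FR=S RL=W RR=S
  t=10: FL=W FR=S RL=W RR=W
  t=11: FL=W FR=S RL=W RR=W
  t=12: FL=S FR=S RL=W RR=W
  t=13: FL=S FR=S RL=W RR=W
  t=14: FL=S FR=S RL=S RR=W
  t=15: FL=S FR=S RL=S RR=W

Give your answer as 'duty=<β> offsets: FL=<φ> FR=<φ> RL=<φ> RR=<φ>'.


duty=9 offsets: FL=4 FR=7 RL=2 RR=15

duty β = stance ticks per leg = 9
FL: stance ticks = 9; W→S at t=12 → φ=4
FR: stance ticks = 9; W→S at t=9 → φ=7
RL: stance ticks = 9; W→S at t=14 → φ=2
RR: stance ticks = 9; W→S at t=1 → φ=15


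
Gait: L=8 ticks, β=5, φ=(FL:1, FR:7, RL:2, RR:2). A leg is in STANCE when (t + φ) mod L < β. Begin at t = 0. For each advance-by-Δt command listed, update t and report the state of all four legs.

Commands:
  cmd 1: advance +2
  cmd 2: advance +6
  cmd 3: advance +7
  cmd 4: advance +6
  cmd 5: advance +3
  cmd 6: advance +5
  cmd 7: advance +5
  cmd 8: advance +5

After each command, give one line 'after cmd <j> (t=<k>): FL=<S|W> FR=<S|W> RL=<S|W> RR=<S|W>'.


start t=0: FL=S FR=W RL=S RR=S
cmd 1: advance +2 → t=2, phase=(3,1,4,4) → FL=S FR=S RL=S RR=S
cmd 2: advance +6 → t=8, phase=(1,7,2,2) → FL=S FR=W RL=S RR=S
cmd 3: advance +7 → t=15, phase=(0,6,1,1) → FL=S FR=W RL=S RR=S
cmd 4: advance +6 → t=21, phase=(6,4,7,7) → FL=W FR=S RL=W RR=W
cmd 5: advance +3 → t=24, phase=(1,7,2,2) → FL=S FR=W RL=S RR=S
cmd 6: advance +5 → t=29, phase=(6,4,7,7) → FL=W FR=S RL=W RR=W
cmd 7: advance +5 → t=34, phase=(3,1,4,4) → FL=S FR=S RL=S RR=S
cmd 8: advance +5 → t=39, phase=(0,6,1,1) → FL=S FR=W RL=S RR=S

after cmd 1 (t=2): FL=S FR=S RL=S RR=S
after cmd 2 (t=8): FL=S FR=W RL=S RR=S
after cmd 3 (t=15): FL=S FR=W RL=S RR=S
after cmd 4 (t=21): FL=W FR=S RL=W RR=W
after cmd 5 (t=24): FL=S FR=W RL=S RR=S
after cmd 6 (t=29): FL=W FR=S RL=W RR=W
after cmd 7 (t=34): FL=S FR=S RL=S RR=S
after cmd 8 (t=39): FL=S FR=W RL=S RR=S


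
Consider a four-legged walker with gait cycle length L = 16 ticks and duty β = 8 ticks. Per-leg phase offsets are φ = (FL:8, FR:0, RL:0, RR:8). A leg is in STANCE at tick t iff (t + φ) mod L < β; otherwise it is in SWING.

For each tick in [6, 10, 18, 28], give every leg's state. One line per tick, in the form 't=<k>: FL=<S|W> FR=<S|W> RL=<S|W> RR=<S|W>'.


t=6: FL=W FR=S RL=S RR=W
t=10: FL=S FR=W RL=W RR=S
t=18: FL=W FR=S RL=S RR=W
t=28: FL=S FR=W RL=W RR=S

t=6: phase=(14,6,6,14) vs β=8 → FL=W FR=S RL=S RR=W
t=10: phase=(2,10,10,2) vs β=8 → FL=S FR=W RL=W RR=S
t=18: phase=(10,2,2,10) vs β=8 → FL=W FR=S RL=S RR=W
t=28: phase=(4,12,12,4) vs β=8 → FL=S FR=W RL=W RR=S


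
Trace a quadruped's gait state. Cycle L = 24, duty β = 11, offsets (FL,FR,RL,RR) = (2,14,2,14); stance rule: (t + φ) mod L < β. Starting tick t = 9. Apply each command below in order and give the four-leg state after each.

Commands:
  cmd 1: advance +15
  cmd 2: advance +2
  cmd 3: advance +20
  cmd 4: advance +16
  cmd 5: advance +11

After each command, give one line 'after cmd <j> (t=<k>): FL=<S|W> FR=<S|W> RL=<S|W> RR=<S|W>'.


after cmd 1 (t=24): FL=S FR=W RL=S RR=W
after cmd 2 (t=26): FL=S FR=W RL=S RR=W
after cmd 3 (t=46): FL=S FR=W RL=S RR=W
after cmd 4 (t=62): FL=W FR=S RL=W RR=S
after cmd 5 (t=73): FL=S FR=W RL=S RR=W

start t=9: FL=W FR=W RL=W RR=W
cmd 1: advance +15 → t=24, phase=(2,14,2,14) → FL=S FR=W RL=S RR=W
cmd 2: advance +2 → t=26, phase=(4,16,4,16) → FL=S FR=W RL=S RR=W
cmd 3: advance +20 → t=46, phase=(0,12,0,12) → FL=S FR=W RL=S RR=W
cmd 4: advance +16 → t=62, phase=(16,4,16,4) → FL=W FR=S RL=W RR=S
cmd 5: advance +11 → t=73, phase=(3,15,3,15) → FL=S FR=W RL=S RR=W


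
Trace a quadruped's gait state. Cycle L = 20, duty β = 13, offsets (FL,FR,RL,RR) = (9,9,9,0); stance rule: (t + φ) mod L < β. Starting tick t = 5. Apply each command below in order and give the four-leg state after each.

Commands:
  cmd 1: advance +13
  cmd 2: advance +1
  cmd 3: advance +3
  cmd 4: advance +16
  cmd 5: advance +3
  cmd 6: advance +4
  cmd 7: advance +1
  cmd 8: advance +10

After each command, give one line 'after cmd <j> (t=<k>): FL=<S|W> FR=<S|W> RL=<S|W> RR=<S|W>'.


start t=5: FL=W FR=W RL=W RR=S
cmd 1: advance +13 → t=18, phase=(7,7,7,18) → FL=S FR=S RL=S RR=W
cmd 2: advance +1 → t=19, phase=(8,8,8,19) → FL=S FR=S RL=S RR=W
cmd 3: advance +3 → t=22, phase=(11,11,11,2) → FL=S FR=S RL=S RR=S
cmd 4: advance +16 → t=38, phase=(7,7,7,18) → FL=S FR=S RL=S RR=W
cmd 5: advance +3 → t=41, phase=(10,10,10,1) → FL=S FR=S RL=S RR=S
cmd 6: advance +4 → t=45, phase=(14,14,14,5) → FL=W FR=W RL=W RR=S
cmd 7: advance +1 → t=46, phase=(15,15,15,6) → FL=W FR=W RL=W RR=S
cmd 8: advance +10 → t=56, phase=(5,5,5,16) → FL=S FR=S RL=S RR=W

after cmd 1 (t=18): FL=S FR=S RL=S RR=W
after cmd 2 (t=19): FL=S FR=S RL=S RR=W
after cmd 3 (t=22): FL=S FR=S RL=S RR=S
after cmd 4 (t=38): FL=S FR=S RL=S RR=W
after cmd 5 (t=41): FL=S FR=S RL=S RR=S
after cmd 6 (t=45): FL=W FR=W RL=W RR=S
after cmd 7 (t=46): FL=W FR=W RL=W RR=S
after cmd 8 (t=56): FL=S FR=S RL=S RR=W


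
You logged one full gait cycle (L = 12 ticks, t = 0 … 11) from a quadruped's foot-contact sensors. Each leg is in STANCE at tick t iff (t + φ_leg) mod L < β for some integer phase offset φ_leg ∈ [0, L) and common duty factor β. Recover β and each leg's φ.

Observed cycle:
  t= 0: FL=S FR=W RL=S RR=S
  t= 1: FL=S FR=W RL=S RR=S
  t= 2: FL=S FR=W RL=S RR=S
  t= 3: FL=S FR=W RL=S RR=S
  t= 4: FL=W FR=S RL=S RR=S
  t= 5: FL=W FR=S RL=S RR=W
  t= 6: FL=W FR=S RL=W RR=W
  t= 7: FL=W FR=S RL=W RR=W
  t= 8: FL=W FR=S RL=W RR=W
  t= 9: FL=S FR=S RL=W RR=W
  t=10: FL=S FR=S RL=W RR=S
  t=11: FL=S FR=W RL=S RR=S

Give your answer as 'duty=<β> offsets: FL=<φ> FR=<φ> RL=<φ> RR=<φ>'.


duty=7 offsets: FL=3 FR=8 RL=1 RR=2

duty β = stance ticks per leg = 7
FL: stance ticks = 7; W→S at t=9 → φ=3
FR: stance ticks = 7; W→S at t=4 → φ=8
RL: stance ticks = 7; W→S at t=11 → φ=1
RR: stance ticks = 7; W→S at t=10 → φ=2


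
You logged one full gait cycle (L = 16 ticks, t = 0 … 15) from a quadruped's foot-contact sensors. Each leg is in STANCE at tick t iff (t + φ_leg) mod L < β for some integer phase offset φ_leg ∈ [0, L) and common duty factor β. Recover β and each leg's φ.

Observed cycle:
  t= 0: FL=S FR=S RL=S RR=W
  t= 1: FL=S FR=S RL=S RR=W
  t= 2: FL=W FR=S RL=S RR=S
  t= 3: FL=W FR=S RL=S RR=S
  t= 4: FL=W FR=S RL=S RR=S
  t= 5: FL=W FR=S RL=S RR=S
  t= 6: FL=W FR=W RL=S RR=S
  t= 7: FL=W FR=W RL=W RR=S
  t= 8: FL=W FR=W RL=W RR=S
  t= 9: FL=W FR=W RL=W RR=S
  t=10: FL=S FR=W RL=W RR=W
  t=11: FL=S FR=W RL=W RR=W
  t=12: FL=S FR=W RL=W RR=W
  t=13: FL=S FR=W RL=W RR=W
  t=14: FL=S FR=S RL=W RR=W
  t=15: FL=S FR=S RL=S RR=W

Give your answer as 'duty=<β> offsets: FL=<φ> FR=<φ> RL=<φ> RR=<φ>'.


duty=8 offsets: FL=6 FR=2 RL=1 RR=14

duty β = stance ticks per leg = 8
FL: stance ticks = 8; W→S at t=10 → φ=6
FR: stance ticks = 8; W→S at t=14 → φ=2
RL: stance ticks = 8; W→S at t=15 → φ=1
RR: stance ticks = 8; W→S at t=2 → φ=14


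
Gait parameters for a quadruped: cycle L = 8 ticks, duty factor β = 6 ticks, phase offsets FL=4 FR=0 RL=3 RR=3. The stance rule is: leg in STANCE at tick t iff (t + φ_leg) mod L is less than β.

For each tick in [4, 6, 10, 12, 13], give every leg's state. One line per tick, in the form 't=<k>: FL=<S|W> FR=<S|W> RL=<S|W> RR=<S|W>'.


t=4: FL=S FR=S RL=W RR=W
t=6: FL=S FR=W RL=S RR=S
t=10: FL=W FR=S RL=S RR=S
t=12: FL=S FR=S RL=W RR=W
t=13: FL=S FR=S RL=S RR=S

t=4: phase=(0,4,7,7) vs β=6 → FL=S FR=S RL=W RR=W
t=6: phase=(2,6,1,1) vs β=6 → FL=S FR=W RL=S RR=S
t=10: phase=(6,2,5,5) vs β=6 → FL=W FR=S RL=S RR=S
t=12: phase=(0,4,7,7) vs β=6 → FL=S FR=S RL=W RR=W
t=13: phase=(1,5,0,0) vs β=6 → FL=S FR=S RL=S RR=S


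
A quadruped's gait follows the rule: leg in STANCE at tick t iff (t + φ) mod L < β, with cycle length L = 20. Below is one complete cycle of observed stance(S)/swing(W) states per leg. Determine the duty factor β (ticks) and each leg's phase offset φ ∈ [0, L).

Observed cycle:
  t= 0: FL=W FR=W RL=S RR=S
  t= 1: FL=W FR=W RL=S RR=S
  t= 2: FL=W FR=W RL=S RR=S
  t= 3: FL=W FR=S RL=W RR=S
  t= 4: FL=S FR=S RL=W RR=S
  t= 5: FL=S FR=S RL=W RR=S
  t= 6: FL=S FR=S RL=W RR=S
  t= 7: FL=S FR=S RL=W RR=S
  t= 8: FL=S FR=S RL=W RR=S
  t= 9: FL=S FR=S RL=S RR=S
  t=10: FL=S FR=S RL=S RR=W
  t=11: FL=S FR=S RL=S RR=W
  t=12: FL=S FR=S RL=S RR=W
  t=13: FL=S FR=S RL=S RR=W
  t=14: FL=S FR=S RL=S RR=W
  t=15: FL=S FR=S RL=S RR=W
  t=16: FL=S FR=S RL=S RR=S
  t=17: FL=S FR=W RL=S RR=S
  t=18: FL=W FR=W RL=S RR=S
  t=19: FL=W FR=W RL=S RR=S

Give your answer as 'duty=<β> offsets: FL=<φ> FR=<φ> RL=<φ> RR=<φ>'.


duty=14 offsets: FL=16 FR=17 RL=11 RR=4

duty β = stance ticks per leg = 14
FL: stance ticks = 14; W→S at t=4 → φ=16
FR: stance ticks = 14; W→S at t=3 → φ=17
RL: stance ticks = 14; W→S at t=9 → φ=11
RR: stance ticks = 14; W→S at t=16 → φ=4


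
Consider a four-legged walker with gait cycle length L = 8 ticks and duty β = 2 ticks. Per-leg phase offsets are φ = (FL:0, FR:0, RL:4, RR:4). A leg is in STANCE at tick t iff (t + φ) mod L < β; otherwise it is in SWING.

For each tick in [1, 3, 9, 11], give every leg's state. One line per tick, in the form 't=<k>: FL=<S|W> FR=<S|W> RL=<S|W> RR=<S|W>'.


t=1: phase=(1,1,5,5) vs β=2 → FL=S FR=S RL=W RR=W
t=3: phase=(3,3,7,7) vs β=2 → FL=W FR=W RL=W RR=W
t=9: phase=(1,1,5,5) vs β=2 → FL=S FR=S RL=W RR=W
t=11: phase=(3,3,7,7) vs β=2 → FL=W FR=W RL=W RR=W

t=1: FL=S FR=S RL=W RR=W
t=3: FL=W FR=W RL=W RR=W
t=9: FL=S FR=S RL=W RR=W
t=11: FL=W FR=W RL=W RR=W


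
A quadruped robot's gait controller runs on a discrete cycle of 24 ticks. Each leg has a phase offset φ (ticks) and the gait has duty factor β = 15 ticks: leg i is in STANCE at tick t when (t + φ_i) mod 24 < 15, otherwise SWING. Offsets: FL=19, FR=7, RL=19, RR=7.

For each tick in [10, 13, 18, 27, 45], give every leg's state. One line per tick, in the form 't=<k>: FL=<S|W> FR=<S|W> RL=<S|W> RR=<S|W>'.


t=10: phase=(5,17,5,17) vs β=15 → FL=S FR=W RL=S RR=W
t=13: phase=(8,20,8,20) vs β=15 → FL=S FR=W RL=S RR=W
t=18: phase=(13,1,13,1) vs β=15 → FL=S FR=S RL=S RR=S
t=27: phase=(22,10,22,10) vs β=15 → FL=W FR=S RL=W RR=S
t=45: phase=(16,4,16,4) vs β=15 → FL=W FR=S RL=W RR=S

t=10: FL=S FR=W RL=S RR=W
t=13: FL=S FR=W RL=S RR=W
t=18: FL=S FR=S RL=S RR=S
t=27: FL=W FR=S RL=W RR=S
t=45: FL=W FR=S RL=W RR=S


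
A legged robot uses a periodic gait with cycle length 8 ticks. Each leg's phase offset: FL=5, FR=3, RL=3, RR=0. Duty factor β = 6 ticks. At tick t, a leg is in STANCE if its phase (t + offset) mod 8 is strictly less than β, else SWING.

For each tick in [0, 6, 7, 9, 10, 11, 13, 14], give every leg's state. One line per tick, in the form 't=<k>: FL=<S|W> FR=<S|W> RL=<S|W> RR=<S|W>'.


t=0: phase=(5,3,3,0) vs β=6 → FL=S FR=S RL=S RR=S
t=6: phase=(3,1,1,6) vs β=6 → FL=S FR=S RL=S RR=W
t=7: phase=(4,2,2,7) vs β=6 → FL=S FR=S RL=S RR=W
t=9: phase=(6,4,4,1) vs β=6 → FL=W FR=S RL=S RR=S
t=10: phase=(7,5,5,2) vs β=6 → FL=W FR=S RL=S RR=S
t=11: phase=(0,6,6,3) vs β=6 → FL=S FR=W RL=W RR=S
t=13: phase=(2,0,0,5) vs β=6 → FL=S FR=S RL=S RR=S
t=14: phase=(3,1,1,6) vs β=6 → FL=S FR=S RL=S RR=W

t=0: FL=S FR=S RL=S RR=S
t=6: FL=S FR=S RL=S RR=W
t=7: FL=S FR=S RL=S RR=W
t=9: FL=W FR=S RL=S RR=S
t=10: FL=W FR=S RL=S RR=S
t=11: FL=S FR=W RL=W RR=S
t=13: FL=S FR=S RL=S RR=S
t=14: FL=S FR=S RL=S RR=W


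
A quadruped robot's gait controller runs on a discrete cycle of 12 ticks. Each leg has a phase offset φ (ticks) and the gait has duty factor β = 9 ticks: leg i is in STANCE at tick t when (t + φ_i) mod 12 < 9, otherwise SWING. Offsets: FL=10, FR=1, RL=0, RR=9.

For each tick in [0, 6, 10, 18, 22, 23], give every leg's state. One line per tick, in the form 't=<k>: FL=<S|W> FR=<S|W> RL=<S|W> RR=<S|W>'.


t=0: phase=(10,1,0,9) vs β=9 → FL=W FR=S RL=S RR=W
t=6: phase=(4,7,6,3) vs β=9 → FL=S FR=S RL=S RR=S
t=10: phase=(8,11,10,7) vs β=9 → FL=S FR=W RL=W RR=S
t=18: phase=(4,7,6,3) vs β=9 → FL=S FR=S RL=S RR=S
t=22: phase=(8,11,10,7) vs β=9 → FL=S FR=W RL=W RR=S
t=23: phase=(9,0,11,8) vs β=9 → FL=W FR=S RL=W RR=S

t=0: FL=W FR=S RL=S RR=W
t=6: FL=S FR=S RL=S RR=S
t=10: FL=S FR=W RL=W RR=S
t=18: FL=S FR=S RL=S RR=S
t=22: FL=S FR=W RL=W RR=S
t=23: FL=W FR=S RL=W RR=S


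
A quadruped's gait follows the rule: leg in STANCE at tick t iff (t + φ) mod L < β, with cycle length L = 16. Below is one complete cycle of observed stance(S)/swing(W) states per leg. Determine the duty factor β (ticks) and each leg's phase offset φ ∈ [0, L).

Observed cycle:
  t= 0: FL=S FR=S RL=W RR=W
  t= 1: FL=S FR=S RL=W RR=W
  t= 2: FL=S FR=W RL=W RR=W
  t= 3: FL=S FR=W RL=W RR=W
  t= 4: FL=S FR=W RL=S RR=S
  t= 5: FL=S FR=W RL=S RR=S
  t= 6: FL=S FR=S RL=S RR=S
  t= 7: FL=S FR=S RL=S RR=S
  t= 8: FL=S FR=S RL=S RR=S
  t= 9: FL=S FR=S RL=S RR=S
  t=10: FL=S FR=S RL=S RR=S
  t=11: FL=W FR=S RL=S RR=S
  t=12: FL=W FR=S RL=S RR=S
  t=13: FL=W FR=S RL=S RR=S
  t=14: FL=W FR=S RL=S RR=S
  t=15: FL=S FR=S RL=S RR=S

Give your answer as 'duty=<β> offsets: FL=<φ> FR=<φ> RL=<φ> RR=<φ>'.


duty β = stance ticks per leg = 12
FL: stance ticks = 12; W→S at t=15 → φ=1
FR: stance ticks = 12; W→S at t=6 → φ=10
RL: stance ticks = 12; W→S at t=4 → φ=12
RR: stance ticks = 12; W→S at t=4 → φ=12

duty=12 offsets: FL=1 FR=10 RL=12 RR=12


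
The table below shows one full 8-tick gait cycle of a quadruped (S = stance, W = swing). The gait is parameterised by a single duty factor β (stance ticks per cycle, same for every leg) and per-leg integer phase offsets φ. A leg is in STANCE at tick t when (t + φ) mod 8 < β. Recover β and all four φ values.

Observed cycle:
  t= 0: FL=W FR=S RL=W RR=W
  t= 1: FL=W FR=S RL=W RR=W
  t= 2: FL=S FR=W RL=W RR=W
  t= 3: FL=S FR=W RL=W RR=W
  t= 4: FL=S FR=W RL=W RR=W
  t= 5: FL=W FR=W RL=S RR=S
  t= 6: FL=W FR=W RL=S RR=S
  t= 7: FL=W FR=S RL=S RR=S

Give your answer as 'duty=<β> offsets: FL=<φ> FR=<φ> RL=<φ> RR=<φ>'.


duty β = stance ticks per leg = 3
FL: stance ticks = 3; W→S at t=2 → φ=6
FR: stance ticks = 3; W→S at t=7 → φ=1
RL: stance ticks = 3; W→S at t=5 → φ=3
RR: stance ticks = 3; W→S at t=5 → φ=3

duty=3 offsets: FL=6 FR=1 RL=3 RR=3


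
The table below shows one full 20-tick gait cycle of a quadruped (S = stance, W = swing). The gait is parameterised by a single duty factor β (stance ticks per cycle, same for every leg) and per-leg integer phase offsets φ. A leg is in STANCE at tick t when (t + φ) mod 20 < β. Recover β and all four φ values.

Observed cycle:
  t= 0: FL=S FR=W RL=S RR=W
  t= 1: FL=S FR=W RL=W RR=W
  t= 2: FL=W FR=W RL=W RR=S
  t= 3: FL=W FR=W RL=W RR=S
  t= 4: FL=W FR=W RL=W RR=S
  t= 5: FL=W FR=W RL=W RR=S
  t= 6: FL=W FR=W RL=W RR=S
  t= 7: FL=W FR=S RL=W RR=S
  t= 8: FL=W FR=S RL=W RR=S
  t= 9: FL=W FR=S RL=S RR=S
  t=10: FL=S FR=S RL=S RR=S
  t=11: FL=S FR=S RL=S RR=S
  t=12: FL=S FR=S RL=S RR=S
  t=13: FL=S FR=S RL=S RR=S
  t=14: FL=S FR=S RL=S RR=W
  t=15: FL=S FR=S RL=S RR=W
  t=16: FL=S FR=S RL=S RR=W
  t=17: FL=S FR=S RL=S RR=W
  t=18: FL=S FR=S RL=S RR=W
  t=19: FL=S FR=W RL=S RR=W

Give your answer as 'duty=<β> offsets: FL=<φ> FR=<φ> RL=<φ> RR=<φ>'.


duty=12 offsets: FL=10 FR=13 RL=11 RR=18

duty β = stance ticks per leg = 12
FL: stance ticks = 12; W→S at t=10 → φ=10
FR: stance ticks = 12; W→S at t=7 → φ=13
RL: stance ticks = 12; W→S at t=9 → φ=11
RR: stance ticks = 12; W→S at t=2 → φ=18


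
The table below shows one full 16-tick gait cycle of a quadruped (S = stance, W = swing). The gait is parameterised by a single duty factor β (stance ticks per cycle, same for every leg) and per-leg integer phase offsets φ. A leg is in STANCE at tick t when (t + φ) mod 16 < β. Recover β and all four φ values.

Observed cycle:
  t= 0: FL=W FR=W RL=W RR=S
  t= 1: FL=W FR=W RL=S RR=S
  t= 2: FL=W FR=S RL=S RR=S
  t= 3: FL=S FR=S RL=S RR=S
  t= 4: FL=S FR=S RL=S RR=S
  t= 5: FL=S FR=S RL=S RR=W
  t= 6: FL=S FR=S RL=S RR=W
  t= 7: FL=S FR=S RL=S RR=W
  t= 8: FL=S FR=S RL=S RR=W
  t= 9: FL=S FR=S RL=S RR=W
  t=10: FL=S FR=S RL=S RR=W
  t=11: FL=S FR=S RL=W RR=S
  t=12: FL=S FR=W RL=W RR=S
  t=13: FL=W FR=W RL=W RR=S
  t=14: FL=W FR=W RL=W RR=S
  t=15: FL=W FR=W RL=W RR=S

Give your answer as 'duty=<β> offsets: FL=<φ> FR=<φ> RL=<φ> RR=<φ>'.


duty β = stance ticks per leg = 10
FL: stance ticks = 10; W→S at t=3 → φ=13
FR: stance ticks = 10; W→S at t=2 → φ=14
RL: stance ticks = 10; W→S at t=1 → φ=15
RR: stance ticks = 10; W→S at t=11 → φ=5

duty=10 offsets: FL=13 FR=14 RL=15 RR=5


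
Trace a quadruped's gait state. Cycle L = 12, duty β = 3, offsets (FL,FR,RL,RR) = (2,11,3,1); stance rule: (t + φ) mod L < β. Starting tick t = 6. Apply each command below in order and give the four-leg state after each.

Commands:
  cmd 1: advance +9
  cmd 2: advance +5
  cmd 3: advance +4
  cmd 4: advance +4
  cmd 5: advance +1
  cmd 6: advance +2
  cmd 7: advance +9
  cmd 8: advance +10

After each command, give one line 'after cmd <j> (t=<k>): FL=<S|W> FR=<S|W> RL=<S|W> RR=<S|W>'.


after cmd 1 (t=15): FL=W FR=S RL=W RR=W
after cmd 2 (t=20): FL=W FR=W RL=W RR=W
after cmd 3 (t=24): FL=S FR=W RL=W RR=S
after cmd 4 (t=28): FL=W FR=W RL=W RR=W
after cmd 5 (t=29): FL=W FR=W RL=W RR=W
after cmd 6 (t=31): FL=W FR=W RL=W RR=W
after cmd 7 (t=40): FL=W FR=W RL=W RR=W
after cmd 8 (t=50): FL=W FR=S RL=W RR=W

start t=6: FL=W FR=W RL=W RR=W
cmd 1: advance +9 → t=15, phase=(5,2,6,4) → FL=W FR=S RL=W RR=W
cmd 2: advance +5 → t=20, phase=(10,7,11,9) → FL=W FR=W RL=W RR=W
cmd 3: advance +4 → t=24, phase=(2,11,3,1) → FL=S FR=W RL=W RR=S
cmd 4: advance +4 → t=28, phase=(6,3,7,5) → FL=W FR=W RL=W RR=W
cmd 5: advance +1 → t=29, phase=(7,4,8,6) → FL=W FR=W RL=W RR=W
cmd 6: advance +2 → t=31, phase=(9,6,10,8) → FL=W FR=W RL=W RR=W
cmd 7: advance +9 → t=40, phase=(6,3,7,5) → FL=W FR=W RL=W RR=W
cmd 8: advance +10 → t=50, phase=(4,1,5,3) → FL=W FR=S RL=W RR=W


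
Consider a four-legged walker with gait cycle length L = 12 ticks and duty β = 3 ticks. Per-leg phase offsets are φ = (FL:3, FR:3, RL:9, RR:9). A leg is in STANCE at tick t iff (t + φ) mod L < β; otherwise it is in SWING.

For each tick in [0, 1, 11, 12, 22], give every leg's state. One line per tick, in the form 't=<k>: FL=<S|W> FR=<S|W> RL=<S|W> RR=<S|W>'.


t=0: FL=W FR=W RL=W RR=W
t=1: FL=W FR=W RL=W RR=W
t=11: FL=S FR=S RL=W RR=W
t=12: FL=W FR=W RL=W RR=W
t=22: FL=S FR=S RL=W RR=W

t=0: phase=(3,3,9,9) vs β=3 → FL=W FR=W RL=W RR=W
t=1: phase=(4,4,10,10) vs β=3 → FL=W FR=W RL=W RR=W
t=11: phase=(2,2,8,8) vs β=3 → FL=S FR=S RL=W RR=W
t=12: phase=(3,3,9,9) vs β=3 → FL=W FR=W RL=W RR=W
t=22: phase=(1,1,7,7) vs β=3 → FL=S FR=S RL=W RR=W


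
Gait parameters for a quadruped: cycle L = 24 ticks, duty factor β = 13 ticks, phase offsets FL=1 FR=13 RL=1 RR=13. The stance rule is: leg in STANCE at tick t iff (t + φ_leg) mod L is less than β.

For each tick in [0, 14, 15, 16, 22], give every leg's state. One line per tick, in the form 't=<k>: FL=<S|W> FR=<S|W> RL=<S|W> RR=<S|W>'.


t=0: phase=(1,13,1,13) vs β=13 → FL=S FR=W RL=S RR=W
t=14: phase=(15,3,15,3) vs β=13 → FL=W FR=S RL=W RR=S
t=15: phase=(16,4,16,4) vs β=13 → FL=W FR=S RL=W RR=S
t=16: phase=(17,5,17,5) vs β=13 → FL=W FR=S RL=W RR=S
t=22: phase=(23,11,23,11) vs β=13 → FL=W FR=S RL=W RR=S

t=0: FL=S FR=W RL=S RR=W
t=14: FL=W FR=S RL=W RR=S
t=15: FL=W FR=S RL=W RR=S
t=16: FL=W FR=S RL=W RR=S
t=22: FL=W FR=S RL=W RR=S


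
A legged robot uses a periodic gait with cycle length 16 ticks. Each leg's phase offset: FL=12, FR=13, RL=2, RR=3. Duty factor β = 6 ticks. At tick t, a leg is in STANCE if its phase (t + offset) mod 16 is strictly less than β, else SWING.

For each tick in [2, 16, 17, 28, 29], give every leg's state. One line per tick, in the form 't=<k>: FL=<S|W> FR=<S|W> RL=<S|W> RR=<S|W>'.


t=2: FL=W FR=W RL=S RR=S
t=16: FL=W FR=W RL=S RR=S
t=17: FL=W FR=W RL=S RR=S
t=28: FL=W FR=W RL=W RR=W
t=29: FL=W FR=W RL=W RR=S

t=2: phase=(14,15,4,5) vs β=6 → FL=W FR=W RL=S RR=S
t=16: phase=(12,13,2,3) vs β=6 → FL=W FR=W RL=S RR=S
t=17: phase=(13,14,3,4) vs β=6 → FL=W FR=W RL=S RR=S
t=28: phase=(8,9,14,15) vs β=6 → FL=W FR=W RL=W RR=W
t=29: phase=(9,10,15,0) vs β=6 → FL=W FR=W RL=W RR=S


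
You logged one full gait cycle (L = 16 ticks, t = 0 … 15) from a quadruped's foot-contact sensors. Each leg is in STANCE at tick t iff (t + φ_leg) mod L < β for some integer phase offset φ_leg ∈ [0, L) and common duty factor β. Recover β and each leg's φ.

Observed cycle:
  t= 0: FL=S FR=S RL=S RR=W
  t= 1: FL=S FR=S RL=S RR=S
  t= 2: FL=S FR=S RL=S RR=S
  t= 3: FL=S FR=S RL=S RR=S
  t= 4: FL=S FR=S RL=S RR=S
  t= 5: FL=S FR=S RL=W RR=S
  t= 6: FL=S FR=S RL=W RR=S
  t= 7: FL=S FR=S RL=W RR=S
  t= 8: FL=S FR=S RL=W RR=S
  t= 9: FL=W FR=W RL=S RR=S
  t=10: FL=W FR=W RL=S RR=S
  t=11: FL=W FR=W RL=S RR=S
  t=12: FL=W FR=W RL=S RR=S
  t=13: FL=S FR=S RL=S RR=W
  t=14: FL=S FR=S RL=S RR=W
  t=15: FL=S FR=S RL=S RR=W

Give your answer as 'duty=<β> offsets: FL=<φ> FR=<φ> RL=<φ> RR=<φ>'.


duty=12 offsets: FL=3 FR=3 RL=7 RR=15

duty β = stance ticks per leg = 12
FL: stance ticks = 12; W→S at t=13 → φ=3
FR: stance ticks = 12; W→S at t=13 → φ=3
RL: stance ticks = 12; W→S at t=9 → φ=7
RR: stance ticks = 12; W→S at t=1 → φ=15


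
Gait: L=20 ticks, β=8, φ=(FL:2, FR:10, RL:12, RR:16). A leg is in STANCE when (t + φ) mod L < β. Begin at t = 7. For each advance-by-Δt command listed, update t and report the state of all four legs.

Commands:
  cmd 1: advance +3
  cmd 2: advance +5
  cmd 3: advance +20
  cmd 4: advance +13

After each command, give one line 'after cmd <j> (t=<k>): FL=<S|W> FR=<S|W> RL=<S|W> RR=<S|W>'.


start t=7: FL=W FR=W RL=W RR=S
cmd 1: advance +3 → t=10, phase=(12,0,2,6) → FL=W FR=S RL=S RR=S
cmd 2: advance +5 → t=15, phase=(17,5,7,11) → FL=W FR=S RL=S RR=W
cmd 3: advance +20 → t=35, phase=(17,5,7,11) → FL=W FR=S RL=S RR=W
cmd 4: advance +13 → t=48, phase=(10,18,0,4) → FL=W FR=W RL=S RR=S

after cmd 1 (t=10): FL=W FR=S RL=S RR=S
after cmd 2 (t=15): FL=W FR=S RL=S RR=W
after cmd 3 (t=35): FL=W FR=S RL=S RR=W
after cmd 4 (t=48): FL=W FR=W RL=S RR=S


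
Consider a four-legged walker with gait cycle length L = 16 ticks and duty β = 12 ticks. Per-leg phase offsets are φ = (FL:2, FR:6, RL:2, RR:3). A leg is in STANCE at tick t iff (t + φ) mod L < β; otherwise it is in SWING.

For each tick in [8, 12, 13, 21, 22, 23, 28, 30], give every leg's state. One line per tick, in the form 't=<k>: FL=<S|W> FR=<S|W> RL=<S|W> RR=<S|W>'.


t=8: phase=(10,14,10,11) vs β=12 → FL=S FR=W RL=S RR=S
t=12: phase=(14,2,14,15) vs β=12 → FL=W FR=S RL=W RR=W
t=13: phase=(15,3,15,0) vs β=12 → FL=W FR=S RL=W RR=S
t=21: phase=(7,11,7,8) vs β=12 → FL=S FR=S RL=S RR=S
t=22: phase=(8,12,8,9) vs β=12 → FL=S FR=W RL=S RR=S
t=23: phase=(9,13,9,10) vs β=12 → FL=S FR=W RL=S RR=S
t=28: phase=(14,2,14,15) vs β=12 → FL=W FR=S RL=W RR=W
t=30: phase=(0,4,0,1) vs β=12 → FL=S FR=S RL=S RR=S

t=8: FL=S FR=W RL=S RR=S
t=12: FL=W FR=S RL=W RR=W
t=13: FL=W FR=S RL=W RR=S
t=21: FL=S FR=S RL=S RR=S
t=22: FL=S FR=W RL=S RR=S
t=23: FL=S FR=W RL=S RR=S
t=28: FL=W FR=S RL=W RR=W
t=30: FL=S FR=S RL=S RR=S


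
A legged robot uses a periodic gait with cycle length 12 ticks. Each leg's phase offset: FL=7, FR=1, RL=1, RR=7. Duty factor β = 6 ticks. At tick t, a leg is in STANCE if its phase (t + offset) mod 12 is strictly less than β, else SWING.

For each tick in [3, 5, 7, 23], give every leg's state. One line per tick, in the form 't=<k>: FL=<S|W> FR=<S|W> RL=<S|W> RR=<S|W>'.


t=3: phase=(10,4,4,10) vs β=6 → FL=W FR=S RL=S RR=W
t=5: phase=(0,6,6,0) vs β=6 → FL=S FR=W RL=W RR=S
t=7: phase=(2,8,8,2) vs β=6 → FL=S FR=W RL=W RR=S
t=23: phase=(6,0,0,6) vs β=6 → FL=W FR=S RL=S RR=W

t=3: FL=W FR=S RL=S RR=W
t=5: FL=S FR=W RL=W RR=S
t=7: FL=S FR=W RL=W RR=S
t=23: FL=W FR=S RL=S RR=W


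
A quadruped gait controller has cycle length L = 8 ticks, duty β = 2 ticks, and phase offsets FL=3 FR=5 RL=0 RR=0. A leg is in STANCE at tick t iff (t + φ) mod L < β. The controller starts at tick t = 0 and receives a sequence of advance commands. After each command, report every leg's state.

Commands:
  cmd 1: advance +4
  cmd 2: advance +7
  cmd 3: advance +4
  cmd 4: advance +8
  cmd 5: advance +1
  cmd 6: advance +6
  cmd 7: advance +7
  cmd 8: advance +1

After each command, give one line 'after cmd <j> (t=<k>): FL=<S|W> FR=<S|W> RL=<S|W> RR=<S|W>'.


start t=0: FL=W FR=W RL=S RR=S
cmd 1: advance +4 → t=4, phase=(7,1,4,4) → FL=W FR=S RL=W RR=W
cmd 2: advance +7 → t=11, phase=(6,0,3,3) → FL=W FR=S RL=W RR=W
cmd 3: advance +4 → t=15, phase=(2,4,7,7) → FL=W FR=W RL=W RR=W
cmd 4: advance +8 → t=23, phase=(2,4,7,7) → FL=W FR=W RL=W RR=W
cmd 5: advance +1 → t=24, phase=(3,5,0,0) → FL=W FR=W RL=S RR=S
cmd 6: advance +6 → t=30, phase=(1,3,6,6) → FL=S FR=W RL=W RR=W
cmd 7: advance +7 → t=37, phase=(0,2,5,5) → FL=S FR=W RL=W RR=W
cmd 8: advance +1 → t=38, phase=(1,3,6,6) → FL=S FR=W RL=W RR=W

after cmd 1 (t=4): FL=W FR=S RL=W RR=W
after cmd 2 (t=11): FL=W FR=S RL=W RR=W
after cmd 3 (t=15): FL=W FR=W RL=W RR=W
after cmd 4 (t=23): FL=W FR=W RL=W RR=W
after cmd 5 (t=24): FL=W FR=W RL=S RR=S
after cmd 6 (t=30): FL=S FR=W RL=W RR=W
after cmd 7 (t=37): FL=S FR=W RL=W RR=W
after cmd 8 (t=38): FL=S FR=W RL=W RR=W


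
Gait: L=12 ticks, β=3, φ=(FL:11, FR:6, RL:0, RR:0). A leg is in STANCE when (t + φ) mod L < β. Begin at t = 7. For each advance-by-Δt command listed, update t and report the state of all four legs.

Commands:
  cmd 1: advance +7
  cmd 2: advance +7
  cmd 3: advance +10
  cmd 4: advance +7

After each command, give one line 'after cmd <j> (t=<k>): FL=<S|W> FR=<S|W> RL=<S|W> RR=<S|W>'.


start t=7: FL=W FR=S RL=W RR=W
cmd 1: advance +7 → t=14, phase=(1,8,2,2) → FL=S FR=W RL=S RR=S
cmd 2: advance +7 → t=21, phase=(8,3,9,9) → FL=W FR=W RL=W RR=W
cmd 3: advance +10 → t=31, phase=(6,1,7,7) → FL=W FR=S RL=W RR=W
cmd 4: advance +7 → t=38, phase=(1,8,2,2) → FL=S FR=W RL=S RR=S

after cmd 1 (t=14): FL=S FR=W RL=S RR=S
after cmd 2 (t=21): FL=W FR=W RL=W RR=W
after cmd 3 (t=31): FL=W FR=S RL=W RR=W
after cmd 4 (t=38): FL=S FR=W RL=S RR=S


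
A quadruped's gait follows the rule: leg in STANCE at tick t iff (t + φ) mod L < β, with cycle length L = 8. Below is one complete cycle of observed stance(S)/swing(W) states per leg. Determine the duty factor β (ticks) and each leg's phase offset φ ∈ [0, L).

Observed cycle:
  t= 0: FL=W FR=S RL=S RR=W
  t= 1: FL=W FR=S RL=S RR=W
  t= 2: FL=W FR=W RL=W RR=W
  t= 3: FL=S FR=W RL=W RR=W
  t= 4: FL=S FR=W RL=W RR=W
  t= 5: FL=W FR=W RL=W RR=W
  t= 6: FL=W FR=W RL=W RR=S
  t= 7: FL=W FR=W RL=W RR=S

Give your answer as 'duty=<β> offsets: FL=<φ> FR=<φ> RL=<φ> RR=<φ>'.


duty=2 offsets: FL=5 FR=0 RL=0 RR=2

duty β = stance ticks per leg = 2
FL: stance ticks = 2; W→S at t=3 → φ=5
FR: stance ticks = 2; W→S at t=0 → φ=0
RL: stance ticks = 2; W→S at t=0 → φ=0
RR: stance ticks = 2; W→S at t=6 → φ=2


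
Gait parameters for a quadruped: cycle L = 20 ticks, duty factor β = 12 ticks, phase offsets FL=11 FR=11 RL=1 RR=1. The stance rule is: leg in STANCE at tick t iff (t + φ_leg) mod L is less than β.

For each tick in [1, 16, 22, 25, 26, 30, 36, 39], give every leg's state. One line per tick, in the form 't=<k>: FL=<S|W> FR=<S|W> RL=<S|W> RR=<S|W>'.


t=1: FL=W FR=W RL=S RR=S
t=16: FL=S FR=S RL=W RR=W
t=22: FL=W FR=W RL=S RR=S
t=25: FL=W FR=W RL=S RR=S
t=26: FL=W FR=W RL=S RR=S
t=30: FL=S FR=S RL=S RR=S
t=36: FL=S FR=S RL=W RR=W
t=39: FL=S FR=S RL=S RR=S

t=1: phase=(12,12,2,2) vs β=12 → FL=W FR=W RL=S RR=S
t=16: phase=(7,7,17,17) vs β=12 → FL=S FR=S RL=W RR=W
t=22: phase=(13,13,3,3) vs β=12 → FL=W FR=W RL=S RR=S
t=25: phase=(16,16,6,6) vs β=12 → FL=W FR=W RL=S RR=S
t=26: phase=(17,17,7,7) vs β=12 → FL=W FR=W RL=S RR=S
t=30: phase=(1,1,11,11) vs β=12 → FL=S FR=S RL=S RR=S
t=36: phase=(7,7,17,17) vs β=12 → FL=S FR=S RL=W RR=W
t=39: phase=(10,10,0,0) vs β=12 → FL=S FR=S RL=S RR=S


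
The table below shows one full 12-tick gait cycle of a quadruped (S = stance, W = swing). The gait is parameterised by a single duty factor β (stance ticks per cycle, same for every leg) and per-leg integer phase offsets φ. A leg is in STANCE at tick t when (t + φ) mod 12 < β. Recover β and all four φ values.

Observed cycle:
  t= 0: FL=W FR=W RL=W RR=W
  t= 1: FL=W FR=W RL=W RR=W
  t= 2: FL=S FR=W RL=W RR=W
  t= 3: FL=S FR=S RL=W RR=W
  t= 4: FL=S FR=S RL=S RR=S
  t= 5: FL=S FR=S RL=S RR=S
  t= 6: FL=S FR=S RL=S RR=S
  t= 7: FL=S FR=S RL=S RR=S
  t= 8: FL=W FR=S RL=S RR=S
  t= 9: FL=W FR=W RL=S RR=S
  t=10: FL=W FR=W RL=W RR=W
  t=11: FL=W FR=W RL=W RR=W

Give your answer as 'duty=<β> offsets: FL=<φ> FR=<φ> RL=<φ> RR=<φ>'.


duty=6 offsets: FL=10 FR=9 RL=8 RR=8

duty β = stance ticks per leg = 6
FL: stance ticks = 6; W→S at t=2 → φ=10
FR: stance ticks = 6; W→S at t=3 → φ=9
RL: stance ticks = 6; W→S at t=4 → φ=8
RR: stance ticks = 6; W→S at t=4 → φ=8


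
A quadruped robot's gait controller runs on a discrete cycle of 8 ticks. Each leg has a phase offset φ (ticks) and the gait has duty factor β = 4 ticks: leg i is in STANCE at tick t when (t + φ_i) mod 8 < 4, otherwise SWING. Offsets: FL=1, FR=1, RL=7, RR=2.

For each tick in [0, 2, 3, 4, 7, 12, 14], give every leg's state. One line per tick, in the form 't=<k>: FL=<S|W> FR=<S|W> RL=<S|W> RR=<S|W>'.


t=0: FL=S FR=S RL=W RR=S
t=2: FL=S FR=S RL=S RR=W
t=3: FL=W FR=W RL=S RR=W
t=4: FL=W FR=W RL=S RR=W
t=7: FL=S FR=S RL=W RR=S
t=12: FL=W FR=W RL=S RR=W
t=14: FL=W FR=W RL=W RR=S

t=0: phase=(1,1,7,2) vs β=4 → FL=S FR=S RL=W RR=S
t=2: phase=(3,3,1,4) vs β=4 → FL=S FR=S RL=S RR=W
t=3: phase=(4,4,2,5) vs β=4 → FL=W FR=W RL=S RR=W
t=4: phase=(5,5,3,6) vs β=4 → FL=W FR=W RL=S RR=W
t=7: phase=(0,0,6,1) vs β=4 → FL=S FR=S RL=W RR=S
t=12: phase=(5,5,3,6) vs β=4 → FL=W FR=W RL=S RR=W
t=14: phase=(7,7,5,0) vs β=4 → FL=W FR=W RL=W RR=S


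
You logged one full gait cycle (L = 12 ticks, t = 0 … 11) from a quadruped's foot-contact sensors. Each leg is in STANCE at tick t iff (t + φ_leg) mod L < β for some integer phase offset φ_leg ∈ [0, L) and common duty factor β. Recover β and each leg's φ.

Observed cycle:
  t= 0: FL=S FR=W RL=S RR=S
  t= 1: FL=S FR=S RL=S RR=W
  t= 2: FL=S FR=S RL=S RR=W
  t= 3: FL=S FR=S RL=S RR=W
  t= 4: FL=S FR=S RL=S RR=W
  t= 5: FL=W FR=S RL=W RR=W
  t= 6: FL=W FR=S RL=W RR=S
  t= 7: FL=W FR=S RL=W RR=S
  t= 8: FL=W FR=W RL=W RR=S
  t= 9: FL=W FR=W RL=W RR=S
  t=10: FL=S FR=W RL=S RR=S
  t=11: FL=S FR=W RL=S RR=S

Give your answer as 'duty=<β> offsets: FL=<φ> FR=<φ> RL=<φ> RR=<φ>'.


duty β = stance ticks per leg = 7
FL: stance ticks = 7; W→S at t=10 → φ=2
FR: stance ticks = 7; W→S at t=1 → φ=11
RL: stance ticks = 7; W→S at t=10 → φ=2
RR: stance ticks = 7; W→S at t=6 → φ=6

duty=7 offsets: FL=2 FR=11 RL=2 RR=6


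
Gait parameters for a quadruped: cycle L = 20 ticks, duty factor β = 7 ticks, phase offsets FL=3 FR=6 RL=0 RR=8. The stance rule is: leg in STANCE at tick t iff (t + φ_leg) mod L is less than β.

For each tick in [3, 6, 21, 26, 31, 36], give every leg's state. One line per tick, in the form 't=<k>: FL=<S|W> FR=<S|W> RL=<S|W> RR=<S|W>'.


t=3: phase=(6,9,3,11) vs β=7 → FL=S FR=W RL=S RR=W
t=6: phase=(9,12,6,14) vs β=7 → FL=W FR=W RL=S RR=W
t=21: phase=(4,7,1,9) vs β=7 → FL=S FR=W RL=S RR=W
t=26: phase=(9,12,6,14) vs β=7 → FL=W FR=W RL=S RR=W
t=31: phase=(14,17,11,19) vs β=7 → FL=W FR=W RL=W RR=W
t=36: phase=(19,2,16,4) vs β=7 → FL=W FR=S RL=W RR=S

t=3: FL=S FR=W RL=S RR=W
t=6: FL=W FR=W RL=S RR=W
t=21: FL=S FR=W RL=S RR=W
t=26: FL=W FR=W RL=S RR=W
t=31: FL=W FR=W RL=W RR=W
t=36: FL=W FR=S RL=W RR=S


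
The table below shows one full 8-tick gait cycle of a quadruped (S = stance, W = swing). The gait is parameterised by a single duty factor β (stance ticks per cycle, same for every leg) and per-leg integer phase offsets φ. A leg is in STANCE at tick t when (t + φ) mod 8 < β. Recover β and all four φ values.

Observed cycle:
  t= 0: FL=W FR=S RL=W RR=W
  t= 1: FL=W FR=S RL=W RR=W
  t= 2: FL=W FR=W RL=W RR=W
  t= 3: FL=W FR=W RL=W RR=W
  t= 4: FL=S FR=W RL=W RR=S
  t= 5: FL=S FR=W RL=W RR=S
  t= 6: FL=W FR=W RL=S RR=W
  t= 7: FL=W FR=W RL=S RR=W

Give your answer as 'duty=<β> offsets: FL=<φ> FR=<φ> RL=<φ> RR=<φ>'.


duty β = stance ticks per leg = 2
FL: stance ticks = 2; W→S at t=4 → φ=4
FR: stance ticks = 2; W→S at t=0 → φ=0
RL: stance ticks = 2; W→S at t=6 → φ=2
RR: stance ticks = 2; W→S at t=4 → φ=4

duty=2 offsets: FL=4 FR=0 RL=2 RR=4


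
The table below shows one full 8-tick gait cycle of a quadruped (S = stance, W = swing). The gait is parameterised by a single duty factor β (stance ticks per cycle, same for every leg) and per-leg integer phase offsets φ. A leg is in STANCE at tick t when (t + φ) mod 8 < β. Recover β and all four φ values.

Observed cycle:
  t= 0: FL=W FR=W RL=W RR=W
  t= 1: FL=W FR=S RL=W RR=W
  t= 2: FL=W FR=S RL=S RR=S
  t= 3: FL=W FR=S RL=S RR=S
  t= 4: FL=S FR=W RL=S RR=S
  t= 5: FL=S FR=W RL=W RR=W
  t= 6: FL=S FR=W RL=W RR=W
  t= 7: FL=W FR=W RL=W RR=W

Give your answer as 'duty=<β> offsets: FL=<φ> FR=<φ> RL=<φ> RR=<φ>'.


duty β = stance ticks per leg = 3
FL: stance ticks = 3; W→S at t=4 → φ=4
FR: stance ticks = 3; W→S at t=1 → φ=7
RL: stance ticks = 3; W→S at t=2 → φ=6
RR: stance ticks = 3; W→S at t=2 → φ=6

duty=3 offsets: FL=4 FR=7 RL=6 RR=6


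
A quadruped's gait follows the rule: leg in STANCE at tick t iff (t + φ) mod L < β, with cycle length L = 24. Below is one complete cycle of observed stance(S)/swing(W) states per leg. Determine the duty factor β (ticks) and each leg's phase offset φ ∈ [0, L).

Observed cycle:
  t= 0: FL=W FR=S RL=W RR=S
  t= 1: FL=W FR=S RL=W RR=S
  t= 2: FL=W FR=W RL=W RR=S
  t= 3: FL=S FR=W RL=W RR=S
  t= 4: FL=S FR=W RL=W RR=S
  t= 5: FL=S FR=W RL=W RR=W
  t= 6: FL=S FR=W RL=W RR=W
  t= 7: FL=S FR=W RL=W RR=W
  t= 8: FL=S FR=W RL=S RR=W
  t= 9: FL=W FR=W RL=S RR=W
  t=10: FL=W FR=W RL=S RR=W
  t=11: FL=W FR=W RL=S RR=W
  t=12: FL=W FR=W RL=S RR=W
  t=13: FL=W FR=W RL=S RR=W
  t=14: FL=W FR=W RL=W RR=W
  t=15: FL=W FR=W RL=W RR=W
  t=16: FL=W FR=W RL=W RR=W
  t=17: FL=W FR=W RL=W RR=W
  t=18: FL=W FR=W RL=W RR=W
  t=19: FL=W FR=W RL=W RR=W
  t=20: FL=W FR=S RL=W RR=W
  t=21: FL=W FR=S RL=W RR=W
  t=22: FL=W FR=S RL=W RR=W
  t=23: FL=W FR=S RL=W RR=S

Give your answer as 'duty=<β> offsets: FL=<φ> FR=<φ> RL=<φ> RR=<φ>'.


duty β = stance ticks per leg = 6
FL: stance ticks = 6; W→S at t=3 → φ=21
FR: stance ticks = 6; W→S at t=20 → φ=4
RL: stance ticks = 6; W→S at t=8 → φ=16
RR: stance ticks = 6; W→S at t=23 → φ=1

duty=6 offsets: FL=21 FR=4 RL=16 RR=1


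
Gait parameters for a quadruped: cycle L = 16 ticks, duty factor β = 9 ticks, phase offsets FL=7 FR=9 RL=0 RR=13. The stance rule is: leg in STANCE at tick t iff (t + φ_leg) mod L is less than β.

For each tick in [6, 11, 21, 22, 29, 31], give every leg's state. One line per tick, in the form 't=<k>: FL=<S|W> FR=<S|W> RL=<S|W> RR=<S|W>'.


t=6: phase=(13,15,6,3) vs β=9 → FL=W FR=W RL=S RR=S
t=11: phase=(2,4,11,8) vs β=9 → FL=S FR=S RL=W RR=S
t=21: phase=(12,14,5,2) vs β=9 → FL=W FR=W RL=S RR=S
t=22: phase=(13,15,6,3) vs β=9 → FL=W FR=W RL=S RR=S
t=29: phase=(4,6,13,10) vs β=9 → FL=S FR=S RL=W RR=W
t=31: phase=(6,8,15,12) vs β=9 → FL=S FR=S RL=W RR=W

t=6: FL=W FR=W RL=S RR=S
t=11: FL=S FR=S RL=W RR=S
t=21: FL=W FR=W RL=S RR=S
t=22: FL=W FR=W RL=S RR=S
t=29: FL=S FR=S RL=W RR=W
t=31: FL=S FR=S RL=W RR=W


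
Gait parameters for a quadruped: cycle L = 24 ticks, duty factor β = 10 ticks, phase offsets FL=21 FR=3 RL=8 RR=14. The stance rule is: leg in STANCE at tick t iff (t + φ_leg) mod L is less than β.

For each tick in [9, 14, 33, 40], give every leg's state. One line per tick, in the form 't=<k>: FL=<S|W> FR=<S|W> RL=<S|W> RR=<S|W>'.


t=9: FL=S FR=W RL=W RR=W
t=14: FL=W FR=W RL=W RR=S
t=33: FL=S FR=W RL=W RR=W
t=40: FL=W FR=W RL=S RR=S

t=9: phase=(6,12,17,23) vs β=10 → FL=S FR=W RL=W RR=W
t=14: phase=(11,17,22,4) vs β=10 → FL=W FR=W RL=W RR=S
t=33: phase=(6,12,17,23) vs β=10 → FL=S FR=W RL=W RR=W
t=40: phase=(13,19,0,6) vs β=10 → FL=W FR=W RL=S RR=S


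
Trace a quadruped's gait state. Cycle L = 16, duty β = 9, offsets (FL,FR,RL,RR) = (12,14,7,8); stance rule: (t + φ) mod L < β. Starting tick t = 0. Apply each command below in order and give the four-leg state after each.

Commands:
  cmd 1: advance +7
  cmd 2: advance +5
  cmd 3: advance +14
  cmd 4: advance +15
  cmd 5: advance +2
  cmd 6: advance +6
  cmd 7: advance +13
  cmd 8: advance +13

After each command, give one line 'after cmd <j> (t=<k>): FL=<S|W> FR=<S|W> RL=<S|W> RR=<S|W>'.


after cmd 1 (t=7): FL=S FR=S RL=W RR=W
after cmd 2 (t=12): FL=S FR=W RL=S RR=S
after cmd 3 (t=26): FL=S FR=S RL=S RR=S
after cmd 4 (t=41): FL=S FR=S RL=S RR=S
after cmd 5 (t=43): FL=S FR=W RL=S RR=S
after cmd 6 (t=49): FL=W FR=W RL=S RR=W
after cmd 7 (t=62): FL=W FR=W RL=S RR=S
after cmd 8 (t=75): FL=S FR=W RL=S RR=S

start t=0: FL=W FR=W RL=S RR=S
cmd 1: advance +7 → t=7, phase=(3,5,14,15) → FL=S FR=S RL=W RR=W
cmd 2: advance +5 → t=12, phase=(8,10,3,4) → FL=S FR=W RL=S RR=S
cmd 3: advance +14 → t=26, phase=(6,8,1,2) → FL=S FR=S RL=S RR=S
cmd 4: advance +15 → t=41, phase=(5,7,0,1) → FL=S FR=S RL=S RR=S
cmd 5: advance +2 → t=43, phase=(7,9,2,3) → FL=S FR=W RL=S RR=S
cmd 6: advance +6 → t=49, phase=(13,15,8,9) → FL=W FR=W RL=S RR=W
cmd 7: advance +13 → t=62, phase=(10,12,5,6) → FL=W FR=W RL=S RR=S
cmd 8: advance +13 → t=75, phase=(7,9,2,3) → FL=S FR=W RL=S RR=S


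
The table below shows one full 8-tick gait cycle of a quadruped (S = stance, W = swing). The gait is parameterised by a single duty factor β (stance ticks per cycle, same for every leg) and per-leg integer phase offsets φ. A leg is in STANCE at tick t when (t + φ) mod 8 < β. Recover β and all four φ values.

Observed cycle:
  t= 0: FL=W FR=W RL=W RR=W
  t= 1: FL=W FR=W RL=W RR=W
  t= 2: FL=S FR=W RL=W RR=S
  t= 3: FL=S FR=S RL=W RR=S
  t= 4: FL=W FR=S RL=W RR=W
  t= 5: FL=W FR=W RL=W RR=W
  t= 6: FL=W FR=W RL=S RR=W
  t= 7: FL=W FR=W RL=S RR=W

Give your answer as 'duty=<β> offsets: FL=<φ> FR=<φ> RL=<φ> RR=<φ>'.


duty β = stance ticks per leg = 2
FL: stance ticks = 2; W→S at t=2 → φ=6
FR: stance ticks = 2; W→S at t=3 → φ=5
RL: stance ticks = 2; W→S at t=6 → φ=2
RR: stance ticks = 2; W→S at t=2 → φ=6

duty=2 offsets: FL=6 FR=5 RL=2 RR=6


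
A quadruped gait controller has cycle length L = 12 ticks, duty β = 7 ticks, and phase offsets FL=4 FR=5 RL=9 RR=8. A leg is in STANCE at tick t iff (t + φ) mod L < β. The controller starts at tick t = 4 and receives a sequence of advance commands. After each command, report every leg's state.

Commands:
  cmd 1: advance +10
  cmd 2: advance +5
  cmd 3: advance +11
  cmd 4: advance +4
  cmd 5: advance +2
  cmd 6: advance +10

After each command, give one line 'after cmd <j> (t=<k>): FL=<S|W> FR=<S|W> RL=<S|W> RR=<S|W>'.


after cmd 1 (t=14): FL=S FR=W RL=W RR=W
after cmd 2 (t=19): FL=W FR=S RL=S RR=S
after cmd 3 (t=30): FL=W FR=W RL=S RR=S
after cmd 4 (t=34): FL=S FR=S RL=W RR=S
after cmd 5 (t=36): FL=S FR=S RL=W RR=W
after cmd 6 (t=46): FL=S FR=S RL=W RR=S

start t=4: FL=W FR=W RL=S RR=S
cmd 1: advance +10 → t=14, phase=(6,7,11,10) → FL=S FR=W RL=W RR=W
cmd 2: advance +5 → t=19, phase=(11,0,4,3) → FL=W FR=S RL=S RR=S
cmd 3: advance +11 → t=30, phase=(10,11,3,2) → FL=W FR=W RL=S RR=S
cmd 4: advance +4 → t=34, phase=(2,3,7,6) → FL=S FR=S RL=W RR=S
cmd 5: advance +2 → t=36, phase=(4,5,9,8) → FL=S FR=S RL=W RR=W
cmd 6: advance +10 → t=46, phase=(2,3,7,6) → FL=S FR=S RL=W RR=S
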